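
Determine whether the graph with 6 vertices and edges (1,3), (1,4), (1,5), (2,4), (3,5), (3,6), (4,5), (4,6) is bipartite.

Step 1: Attempt 2-coloring using BFS:
  Start at vertex 1, assign color 0
  Color vertex 3 with color 1 (neighbor of 1)
  Color vertex 4 with color 1 (neighbor of 1)
  Color vertex 5 with color 1 (neighbor of 1)

Step 2: Conflict found! Vertices 3 and 5 are adjacent but have the same color.
This means the graph contains an odd cycle.

The graph is NOT bipartite.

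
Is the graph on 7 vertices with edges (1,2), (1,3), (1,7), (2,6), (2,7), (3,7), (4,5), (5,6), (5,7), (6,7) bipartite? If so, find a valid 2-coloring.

Step 1: Attempt 2-coloring using BFS:
  Start at vertex 1, assign color 0
  Color vertex 2 with color 1 (neighbor of 1)
  Color vertex 3 with color 1 (neighbor of 1)
  Color vertex 7 with color 1 (neighbor of 1)
  Color vertex 6 with color 0 (neighbor of 2)

Step 2: Conflict found! Vertices 2 and 7 are adjacent but have the same color.
This means the graph contains an odd cycle.

The graph is NOT bipartite.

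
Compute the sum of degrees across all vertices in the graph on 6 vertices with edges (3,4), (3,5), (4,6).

Step 1: Count edges incident to each vertex:
  deg(1) = 0 (neighbors: none)
  deg(2) = 0 (neighbors: none)
  deg(3) = 2 (neighbors: 4, 5)
  deg(4) = 2 (neighbors: 3, 6)
  deg(5) = 1 (neighbors: 3)
  deg(6) = 1 (neighbors: 4)

Step 2: Sum all degrees:
  0 + 0 + 2 + 2 + 1 + 1 = 6

Verification: sum of degrees = 2 * |E| = 2 * 3 = 6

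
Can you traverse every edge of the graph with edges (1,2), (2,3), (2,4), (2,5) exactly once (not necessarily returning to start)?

Step 1: Find the degree of each vertex:
  deg(1) = 1
  deg(2) = 4
  deg(3) = 1
  deg(4) = 1
  deg(5) = 1

Step 2: Count vertices with odd degree:
  Odd-degree vertices: 1, 3, 4, 5 (4 total)

Step 3: Apply Euler's theorem:
  - Eulerian circuit exists iff graph is connected and all vertices have even degree
  - Eulerian path exists iff graph is connected and has 0 or 2 odd-degree vertices

Graph has 4 odd-degree vertices (need 0 or 2).
Neither Eulerian path nor Eulerian circuit exists.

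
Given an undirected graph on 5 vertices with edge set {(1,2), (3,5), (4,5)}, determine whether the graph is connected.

Step 1: Build adjacency list from edges:
  1: 2
  2: 1
  3: 5
  4: 5
  5: 3, 4

Step 2: Run BFS/DFS from vertex 1:
  Visited: {1, 2}
  Reached 2 of 5 vertices

Step 3: Only 2 of 5 vertices reached. Graph is disconnected.
Connected components: {1, 2}, {3, 4, 5}
Answer: No, the graph is not connected (2 components).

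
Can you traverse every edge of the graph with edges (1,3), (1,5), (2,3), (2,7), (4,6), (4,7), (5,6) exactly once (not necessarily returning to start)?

Step 1: Find the degree of each vertex:
  deg(1) = 2
  deg(2) = 2
  deg(3) = 2
  deg(4) = 2
  deg(5) = 2
  deg(6) = 2
  deg(7) = 2

Step 2: Count vertices with odd degree:
  All vertices have even degree (0 odd-degree vertices)

Step 3: Apply Euler's theorem:
  - Eulerian circuit exists iff graph is connected and all vertices have even degree
  - Eulerian path exists iff graph is connected and has 0 or 2 odd-degree vertices

Graph is connected with 0 odd-degree vertices.
Both Eulerian circuit and Eulerian path exist.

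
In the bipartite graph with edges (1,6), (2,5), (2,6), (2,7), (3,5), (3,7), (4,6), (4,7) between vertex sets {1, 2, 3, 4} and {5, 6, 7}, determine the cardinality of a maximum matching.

Step 1: List the neighbors of each left vertex:
  1: 6
  2: 5, 6, 7
  3: 5, 7
  4: 6, 7

Step 2: Greedily match left vertices, then look for augmenting paths:
  Match 1 -- 6
  Match 2 -- 5
  Match 3 -- 7
  No augmenting path remains.

Step 3: Verify this is maximum:
  Matching size 3 = min(|L|, |R|) = min(4, 3), which is an upper bound, so this matching is maximum.

Maximum matching: {(1,6), (2,5), (3,7)}
Size: 3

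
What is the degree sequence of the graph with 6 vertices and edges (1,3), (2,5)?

Step 1: Count edges incident to each vertex:
  deg(1) = 1 (neighbors: 3)
  deg(2) = 1 (neighbors: 5)
  deg(3) = 1 (neighbors: 1)
  deg(4) = 0 (neighbors: none)
  deg(5) = 1 (neighbors: 2)
  deg(6) = 0 (neighbors: none)

Step 2: Sort degrees in non-increasing order:
  Degrees: [1, 1, 1, 0, 1, 0] -> sorted: [1, 1, 1, 1, 0, 0]

Degree sequence: [1, 1, 1, 1, 0, 0]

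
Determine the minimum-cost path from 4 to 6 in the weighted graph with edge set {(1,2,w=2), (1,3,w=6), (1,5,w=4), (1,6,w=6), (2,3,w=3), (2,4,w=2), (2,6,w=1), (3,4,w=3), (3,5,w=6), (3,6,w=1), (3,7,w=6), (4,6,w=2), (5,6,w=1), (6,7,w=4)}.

Step 1: Build adjacency list with weights:
  1: 2(w=2), 3(w=6), 5(w=4), 6(w=6)
  2: 1(w=2), 3(w=3), 4(w=2), 6(w=1)
  3: 1(w=6), 2(w=3), 4(w=3), 5(w=6), 6(w=1), 7(w=6)
  4: 2(w=2), 3(w=3), 6(w=2)
  5: 1(w=4), 3(w=6), 6(w=1)
  6: 1(w=6), 2(w=1), 3(w=1), 4(w=2), 5(w=1), 7(w=4)
  7: 3(w=6), 6(w=4)

Step 2: Apply Dijkstra's algorithm from vertex 4:
  Visit vertex 4 (distance=0)
    Update dist[2] = 2
    Update dist[3] = 3
    Update dist[6] = 2
  Visit vertex 2 (distance=2)
    Update dist[1] = 4
  Visit vertex 6 (distance=2)
    Update dist[5] = 3
    Update dist[7] = 6

Step 3: Shortest path: 4 -> 6
Total weight: 2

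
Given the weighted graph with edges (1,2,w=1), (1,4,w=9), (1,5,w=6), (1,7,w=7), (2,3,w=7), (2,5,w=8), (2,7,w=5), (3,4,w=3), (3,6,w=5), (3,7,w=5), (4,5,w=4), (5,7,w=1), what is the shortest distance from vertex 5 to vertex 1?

Step 1: Build adjacency list with weights:
  1: 2(w=1), 4(w=9), 5(w=6), 7(w=7)
  2: 1(w=1), 3(w=7), 5(w=8), 7(w=5)
  3: 2(w=7), 4(w=3), 6(w=5), 7(w=5)
  4: 1(w=9), 3(w=3), 5(w=4)
  5: 1(w=6), 2(w=8), 4(w=4), 7(w=1)
  6: 3(w=5)
  7: 1(w=7), 2(w=5), 3(w=5), 5(w=1)

Step 2: Apply Dijkstra's algorithm from vertex 5:
  Visit vertex 5 (distance=0)
    Update dist[1] = 6
    Update dist[2] = 8
    Update dist[4] = 4
    Update dist[7] = 1
  Visit vertex 7 (distance=1)
    Update dist[2] = 6
    Update dist[3] = 6
  Visit vertex 4 (distance=4)
  Visit vertex 1 (distance=6)

Step 3: Shortest path: 5 -> 1
Total weight: 6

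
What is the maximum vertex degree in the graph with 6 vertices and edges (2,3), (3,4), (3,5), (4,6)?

Step 1: Count edges incident to each vertex:
  deg(1) = 0 (neighbors: none)
  deg(2) = 1 (neighbors: 3)
  deg(3) = 3 (neighbors: 2, 4, 5)
  deg(4) = 2 (neighbors: 3, 6)
  deg(5) = 1 (neighbors: 3)
  deg(6) = 1 (neighbors: 4)

Step 2: Find maximum:
  max(0, 1, 3, 2, 1, 1) = 3 (vertex 3)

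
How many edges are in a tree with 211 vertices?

A tree on n vertices always has exactly n - 1 edges.
For n = 211: edges = 211 - 1 = 210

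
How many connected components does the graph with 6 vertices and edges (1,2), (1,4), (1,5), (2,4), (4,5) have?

Step 1: Build adjacency list from edges:
  1: 2, 4, 5
  2: 1, 4
  3: (none)
  4: 1, 2, 5
  5: 1, 4
  6: (none)

Step 2: Run BFS/DFS from vertex 1:
  Visited: {1, 2, 4, 5}
  Reached 4 of 6 vertices

Step 3: Only 4 of 6 vertices reached. Graph is disconnected.
Connected components: {1, 2, 4, 5}, {3}, {6}
Number of connected components: 3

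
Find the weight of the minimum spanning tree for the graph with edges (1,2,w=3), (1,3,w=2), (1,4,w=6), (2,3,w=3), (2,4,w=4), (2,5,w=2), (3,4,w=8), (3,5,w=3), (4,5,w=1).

Apply Kruskal's algorithm (sort edges by weight, add if no cycle):

Sorted edges by weight:
  (4,5) w=1
  (1,3) w=2
  (2,5) w=2
  (1,2) w=3
  (2,3) w=3
  (3,5) w=3
  (2,4) w=4
  (1,4) w=6
  (3,4) w=8

Add edge (4,5) w=1 -- no cycle. Running total: 1
Add edge (1,3) w=2 -- no cycle. Running total: 3
Add edge (2,5) w=2 -- no cycle. Running total: 5
Add edge (1,2) w=3 -- no cycle. Running total: 8

MST edges: (4,5,w=1), (1,3,w=2), (2,5,w=2), (1,2,w=3)
Total MST weight: 1 + 2 + 2 + 3 = 8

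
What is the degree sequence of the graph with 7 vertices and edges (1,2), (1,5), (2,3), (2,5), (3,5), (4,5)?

Step 1: Count edges incident to each vertex:
  deg(1) = 2 (neighbors: 2, 5)
  deg(2) = 3 (neighbors: 1, 3, 5)
  deg(3) = 2 (neighbors: 2, 5)
  deg(4) = 1 (neighbors: 5)
  deg(5) = 4 (neighbors: 1, 2, 3, 4)
  deg(6) = 0 (neighbors: none)
  deg(7) = 0 (neighbors: none)

Step 2: Sort degrees in non-increasing order:
  Degrees: [2, 3, 2, 1, 4, 0, 0] -> sorted: [4, 3, 2, 2, 1, 0, 0]

Degree sequence: [4, 3, 2, 2, 1, 0, 0]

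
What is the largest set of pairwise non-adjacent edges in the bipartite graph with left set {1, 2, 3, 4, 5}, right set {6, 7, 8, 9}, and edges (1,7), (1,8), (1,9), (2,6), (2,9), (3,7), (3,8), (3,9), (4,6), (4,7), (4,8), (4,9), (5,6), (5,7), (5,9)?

Step 1: List the neighbors of each left vertex:
  1: 7, 8, 9
  2: 6, 9
  3: 7, 8, 9
  4: 6, 7, 8, 9
  5: 6, 7, 9

Step 2: Greedily match left vertices, then look for augmenting paths:
  Match 1 -- 7
  Match 2 -- 6
  Match 3 -- 8
  Match 4 -- 9
  No augmenting path remains.

Step 3: Verify this is maximum:
  Matching size 4 = min(|L|, |R|) = min(5, 4), which is an upper bound, so this matching is maximum.

Maximum matching: {(1,7), (2,6), (3,8), (4,9)}
Size: 4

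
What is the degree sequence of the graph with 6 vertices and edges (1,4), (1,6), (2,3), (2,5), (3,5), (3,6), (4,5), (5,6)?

Step 1: Count edges incident to each vertex:
  deg(1) = 2 (neighbors: 4, 6)
  deg(2) = 2 (neighbors: 3, 5)
  deg(3) = 3 (neighbors: 2, 5, 6)
  deg(4) = 2 (neighbors: 1, 5)
  deg(5) = 4 (neighbors: 2, 3, 4, 6)
  deg(6) = 3 (neighbors: 1, 3, 5)

Step 2: Sort degrees in non-increasing order:
  Degrees: [2, 2, 3, 2, 4, 3] -> sorted: [4, 3, 3, 2, 2, 2]

Degree sequence: [4, 3, 3, 2, 2, 2]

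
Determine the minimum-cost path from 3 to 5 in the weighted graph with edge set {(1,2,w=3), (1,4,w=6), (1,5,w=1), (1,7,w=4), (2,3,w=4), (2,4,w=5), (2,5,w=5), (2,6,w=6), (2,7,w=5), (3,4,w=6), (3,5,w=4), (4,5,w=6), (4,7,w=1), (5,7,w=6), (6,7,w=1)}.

Step 1: Build adjacency list with weights:
  1: 2(w=3), 4(w=6), 5(w=1), 7(w=4)
  2: 1(w=3), 3(w=4), 4(w=5), 5(w=5), 6(w=6), 7(w=5)
  3: 2(w=4), 4(w=6), 5(w=4)
  4: 1(w=6), 2(w=5), 3(w=6), 5(w=6), 7(w=1)
  5: 1(w=1), 2(w=5), 3(w=4), 4(w=6), 7(w=6)
  6: 2(w=6), 7(w=1)
  7: 1(w=4), 2(w=5), 4(w=1), 5(w=6), 6(w=1)

Step 2: Apply Dijkstra's algorithm from vertex 3:
  Visit vertex 3 (distance=0)
    Update dist[2] = 4
    Update dist[4] = 6
    Update dist[5] = 4
  Visit vertex 2 (distance=4)
    Update dist[1] = 7
    Update dist[6] = 10
    Update dist[7] = 9
  Visit vertex 5 (distance=4)
    Update dist[1] = 5

Step 3: Shortest path: 3 -> 5
Total weight: 4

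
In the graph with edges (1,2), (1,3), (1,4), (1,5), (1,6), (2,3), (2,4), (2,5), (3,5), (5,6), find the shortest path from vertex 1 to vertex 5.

Step 1: Build adjacency list:
  1: 2, 3, 4, 5, 6
  2: 1, 3, 4, 5
  3: 1, 2, 5
  4: 1, 2
  5: 1, 2, 3, 6
  6: 1, 5

Step 2: BFS from vertex 1 to find shortest path to 5:
  vertex 2 reached at distance 1
  vertex 3 reached at distance 1
  vertex 4 reached at distance 1
  vertex 5 reached at distance 1

Step 3: Shortest path: 1 -> 5
Path length: 1 edge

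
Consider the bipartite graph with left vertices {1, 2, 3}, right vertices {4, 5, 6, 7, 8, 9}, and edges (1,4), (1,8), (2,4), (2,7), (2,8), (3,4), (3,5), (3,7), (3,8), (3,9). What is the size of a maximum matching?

Step 1: List the neighbors of each left vertex:
  1: 4, 8
  2: 4, 7, 8
  3: 4, 5, 7, 8, 9

Step 2: Greedily match left vertices, then look for augmenting paths:
  Match 1 -- 4
  Match 2 -- 7
  Match 3 -- 5
  No augmenting path remains.

Step 3: Verify this is maximum:
  Matching size 3 = min(|L|, |R|) = min(3, 6), which is an upper bound, so this matching is maximum.

Maximum matching: {(1,4), (2,7), (3,5)}
Size: 3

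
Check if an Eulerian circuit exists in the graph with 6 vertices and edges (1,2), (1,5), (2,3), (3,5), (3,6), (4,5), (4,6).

Step 1: Find the degree of each vertex:
  deg(1) = 2
  deg(2) = 2
  deg(3) = 3
  deg(4) = 2
  deg(5) = 3
  deg(6) = 2

Step 2: Count vertices with odd degree:
  Odd-degree vertices: 3, 5 (2 total)

Step 3: Apply Euler's theorem:
  - Eulerian circuit exists iff graph is connected and all vertices have even degree
  - Eulerian path exists iff graph is connected and has 0 or 2 odd-degree vertices

Graph is connected with exactly 2 odd-degree vertices (3, 5).
Eulerian path exists (starting and ending at the odd-degree vertices), but no Eulerian circuit.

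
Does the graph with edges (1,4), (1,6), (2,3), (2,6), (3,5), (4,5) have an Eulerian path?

Step 1: Find the degree of each vertex:
  deg(1) = 2
  deg(2) = 2
  deg(3) = 2
  deg(4) = 2
  deg(5) = 2
  deg(6) = 2

Step 2: Count vertices with odd degree:
  All vertices have even degree (0 odd-degree vertices)

Step 3: Apply Euler's theorem:
  - Eulerian circuit exists iff graph is connected and all vertices have even degree
  - Eulerian path exists iff graph is connected and has 0 or 2 odd-degree vertices

Graph is connected with 0 odd-degree vertices.
Both Eulerian circuit and Eulerian path exist.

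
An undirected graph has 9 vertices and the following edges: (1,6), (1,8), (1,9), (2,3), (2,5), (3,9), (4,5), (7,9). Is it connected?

Step 1: Build adjacency list from edges:
  1: 6, 8, 9
  2: 3, 5
  3: 2, 9
  4: 5
  5: 2, 4
  6: 1
  7: 9
  8: 1
  9: 1, 3, 7

Step 2: Run BFS/DFS from vertex 1:
  Visited: {1, 6, 8, 9, 3, 7, 2, 5, 4}
  Reached 9 of 9 vertices

Step 3: All 9 vertices reached from vertex 1, so the graph is connected.
Answer: Yes, the graph is connected.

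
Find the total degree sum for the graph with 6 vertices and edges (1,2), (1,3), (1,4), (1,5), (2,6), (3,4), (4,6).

Step 1: Count edges incident to each vertex:
  deg(1) = 4 (neighbors: 2, 3, 4, 5)
  deg(2) = 2 (neighbors: 1, 6)
  deg(3) = 2 (neighbors: 1, 4)
  deg(4) = 3 (neighbors: 1, 3, 6)
  deg(5) = 1 (neighbors: 1)
  deg(6) = 2 (neighbors: 2, 4)

Step 2: Sum all degrees:
  4 + 2 + 2 + 3 + 1 + 2 = 14

Verification: sum of degrees = 2 * |E| = 2 * 7 = 14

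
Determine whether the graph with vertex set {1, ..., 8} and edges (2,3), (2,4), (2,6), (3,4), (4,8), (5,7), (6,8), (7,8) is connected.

Step 1: Build adjacency list from edges:
  1: (none)
  2: 3, 4, 6
  3: 2, 4
  4: 2, 3, 8
  5: 7
  6: 2, 8
  7: 5, 8
  8: 4, 6, 7

Step 2: Run BFS/DFS from vertex 1:
  Visited: {1}
  Reached 1 of 8 vertices

Step 3: Only 1 of 8 vertices reached. Graph is disconnected.
Connected components: {1}, {2, 3, 4, 5, 6, 7, 8}
Answer: No, the graph is not connected (2 components).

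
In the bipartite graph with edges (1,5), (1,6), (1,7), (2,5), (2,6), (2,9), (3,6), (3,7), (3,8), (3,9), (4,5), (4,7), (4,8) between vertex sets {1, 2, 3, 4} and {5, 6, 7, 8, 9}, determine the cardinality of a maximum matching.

Step 1: List the neighbors of each left vertex:
  1: 5, 6, 7
  2: 5, 6, 9
  3: 6, 7, 8, 9
  4: 5, 7, 8

Step 2: Greedily match left vertices, then look for augmenting paths:
  Match 1 -- 5
  Match 2 -- 6
  Match 3 -- 7
  Match 4 -- 8
  No augmenting path remains.

Step 3: Verify this is maximum:
  Matching size 4 = min(|L|, |R|) = min(4, 5), which is an upper bound, so this matching is maximum.

Maximum matching: {(1,5), (2,6), (3,7), (4,8)}
Size: 4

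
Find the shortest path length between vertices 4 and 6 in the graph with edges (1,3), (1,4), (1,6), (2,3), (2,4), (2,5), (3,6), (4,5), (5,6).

Step 1: Build adjacency list:
  1: 3, 4, 6
  2: 3, 4, 5
  3: 1, 2, 6
  4: 1, 2, 5
  5: 2, 4, 6
  6: 1, 3, 5

Step 2: BFS from vertex 4 to find shortest path to 6:
  vertex 1 reached at distance 1
  vertex 2 reached at distance 1
  vertex 5 reached at distance 1
  vertex 3 reached at distance 2
  vertex 6 reached at distance 2

Step 3: Shortest path: 4 -> 1 -> 6
Path length: 2 edges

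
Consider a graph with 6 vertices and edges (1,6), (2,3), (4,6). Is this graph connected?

Step 1: Build adjacency list from edges:
  1: 6
  2: 3
  3: 2
  4: 6
  5: (none)
  6: 1, 4

Step 2: Run BFS/DFS from vertex 1:
  Visited: {1, 6, 4}
  Reached 3 of 6 vertices

Step 3: Only 3 of 6 vertices reached. Graph is disconnected.
Connected components: {1, 4, 6}, {2, 3}, {5}
Answer: No, the graph is not connected (3 components).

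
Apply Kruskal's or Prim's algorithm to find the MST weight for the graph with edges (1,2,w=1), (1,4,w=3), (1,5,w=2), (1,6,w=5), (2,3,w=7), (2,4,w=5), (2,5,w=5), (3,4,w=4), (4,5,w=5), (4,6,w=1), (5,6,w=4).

Apply Kruskal's algorithm (sort edges by weight, add if no cycle):

Sorted edges by weight:
  (1,2) w=1
  (4,6) w=1
  (1,5) w=2
  (1,4) w=3
  (3,4) w=4
  (5,6) w=4
  (1,6) w=5
  (2,4) w=5
  (2,5) w=5
  (4,5) w=5
  (2,3) w=7

Add edge (1,2) w=1 -- no cycle. Running total: 1
Add edge (4,6) w=1 -- no cycle. Running total: 2
Add edge (1,5) w=2 -- no cycle. Running total: 4
Add edge (1,4) w=3 -- no cycle. Running total: 7
Add edge (3,4) w=4 -- no cycle. Running total: 11

MST edges: (1,2,w=1), (4,6,w=1), (1,5,w=2), (1,4,w=3), (3,4,w=4)
Total MST weight: 1 + 1 + 2 + 3 + 4 = 11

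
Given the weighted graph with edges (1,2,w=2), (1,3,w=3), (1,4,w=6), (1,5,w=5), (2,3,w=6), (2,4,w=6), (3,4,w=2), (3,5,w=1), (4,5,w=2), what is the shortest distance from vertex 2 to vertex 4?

Step 1: Build adjacency list with weights:
  1: 2(w=2), 3(w=3), 4(w=6), 5(w=5)
  2: 1(w=2), 3(w=6), 4(w=6)
  3: 1(w=3), 2(w=6), 4(w=2), 5(w=1)
  4: 1(w=6), 2(w=6), 3(w=2), 5(w=2)
  5: 1(w=5), 3(w=1), 4(w=2)

Step 2: Apply Dijkstra's algorithm from vertex 2:
  Visit vertex 2 (distance=0)
    Update dist[1] = 2
    Update dist[3] = 6
    Update dist[4] = 6
  Visit vertex 1 (distance=2)
    Update dist[3] = 5
    Update dist[5] = 7
  Visit vertex 3 (distance=5)
    Update dist[5] = 6
  Visit vertex 4 (distance=6)

Step 3: Shortest path: 2 -> 4
Total weight: 6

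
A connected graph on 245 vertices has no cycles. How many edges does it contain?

A tree on n vertices always has exactly n - 1 edges.
For n = 245: edges = 245 - 1 = 244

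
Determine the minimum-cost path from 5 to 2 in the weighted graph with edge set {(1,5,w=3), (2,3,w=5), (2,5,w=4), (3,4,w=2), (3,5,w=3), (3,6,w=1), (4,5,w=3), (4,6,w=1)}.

Step 1: Build adjacency list with weights:
  1: 5(w=3)
  2: 3(w=5), 5(w=4)
  3: 2(w=5), 4(w=2), 5(w=3), 6(w=1)
  4: 3(w=2), 5(w=3), 6(w=1)
  5: 1(w=3), 2(w=4), 3(w=3), 4(w=3)
  6: 3(w=1), 4(w=1)

Step 2: Apply Dijkstra's algorithm from vertex 5:
  Visit vertex 5 (distance=0)
    Update dist[1] = 3
    Update dist[2] = 4
    Update dist[3] = 3
    Update dist[4] = 3
  Visit vertex 1 (distance=3)
  Visit vertex 3 (distance=3)
    Update dist[6] = 4
  Visit vertex 4 (distance=3)
  Visit vertex 2 (distance=4)

Step 3: Shortest path: 5 -> 2
Total weight: 4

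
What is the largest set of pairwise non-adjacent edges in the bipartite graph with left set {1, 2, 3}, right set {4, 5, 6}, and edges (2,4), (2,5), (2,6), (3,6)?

Step 1: List the neighbors of each left vertex:
  1: (none)
  2: 4, 5, 6
  3: 6

Step 2: Greedily match left vertices, then look for augmenting paths:
  Match 2 -- 4
  Match 3 -- 6
  No augmenting path remains.

Step 3: Verify this is maximum:
  Matching has size 2. The vertex set {2, 3} covers every edge and has size 2; any matching has at most one edge per cover vertex, so 2 is maximum (König's theorem).

Maximum matching: {(2,4), (3,6)}
Size: 2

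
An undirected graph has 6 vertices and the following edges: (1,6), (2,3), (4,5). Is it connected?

Step 1: Build adjacency list from edges:
  1: 6
  2: 3
  3: 2
  4: 5
  5: 4
  6: 1

Step 2: Run BFS/DFS from vertex 1:
  Visited: {1, 6}
  Reached 2 of 6 vertices

Step 3: Only 2 of 6 vertices reached. Graph is disconnected.
Connected components: {1, 6}, {2, 3}, {4, 5}
Answer: No, the graph is not connected (3 components).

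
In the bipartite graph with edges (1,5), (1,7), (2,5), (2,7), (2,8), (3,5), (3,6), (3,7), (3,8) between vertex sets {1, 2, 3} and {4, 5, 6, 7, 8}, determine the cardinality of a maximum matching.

Step 1: List the neighbors of each left vertex:
  1: 5, 7
  2: 5, 7, 8
  3: 5, 6, 7, 8

Step 2: Greedily match left vertices, then look for augmenting paths:
  Match 1 -- 5
  Match 2 -- 7
  Match 3 -- 6
  No augmenting path remains.

Step 3: Verify this is maximum:
  Matching size 3 = min(|L|, |R|) = min(3, 5), which is an upper bound, so this matching is maximum.

Maximum matching: {(1,5), (2,7), (3,6)}
Size: 3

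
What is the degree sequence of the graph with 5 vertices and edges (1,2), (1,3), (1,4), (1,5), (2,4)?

Step 1: Count edges incident to each vertex:
  deg(1) = 4 (neighbors: 2, 3, 4, 5)
  deg(2) = 2 (neighbors: 1, 4)
  deg(3) = 1 (neighbors: 1)
  deg(4) = 2 (neighbors: 1, 2)
  deg(5) = 1 (neighbors: 1)

Step 2: Sort degrees in non-increasing order:
  Degrees: [4, 2, 1, 2, 1] -> sorted: [4, 2, 2, 1, 1]

Degree sequence: [4, 2, 2, 1, 1]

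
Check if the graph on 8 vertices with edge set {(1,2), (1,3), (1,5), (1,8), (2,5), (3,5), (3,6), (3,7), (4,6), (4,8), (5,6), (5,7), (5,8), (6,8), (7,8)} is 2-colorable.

Step 1: Attempt 2-coloring using BFS:
  Start at vertex 1, assign color 0
  Color vertex 2 with color 1 (neighbor of 1)
  Color vertex 3 with color 1 (neighbor of 1)
  Color vertex 5 with color 1 (neighbor of 1)
  Color vertex 8 with color 1 (neighbor of 1)

Step 2: Conflict found! Vertices 2 and 5 are adjacent but have the same color.
This means the graph contains an odd cycle.

The graph is NOT bipartite.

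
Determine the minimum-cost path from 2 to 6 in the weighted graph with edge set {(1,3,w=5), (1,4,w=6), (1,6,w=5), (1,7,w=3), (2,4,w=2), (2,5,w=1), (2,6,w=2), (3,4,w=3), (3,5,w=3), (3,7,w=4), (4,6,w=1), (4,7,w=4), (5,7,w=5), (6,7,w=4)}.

Step 1: Build adjacency list with weights:
  1: 3(w=5), 4(w=6), 6(w=5), 7(w=3)
  2: 4(w=2), 5(w=1), 6(w=2)
  3: 1(w=5), 4(w=3), 5(w=3), 7(w=4)
  4: 1(w=6), 2(w=2), 3(w=3), 6(w=1), 7(w=4)
  5: 2(w=1), 3(w=3), 7(w=5)
  6: 1(w=5), 2(w=2), 4(w=1), 7(w=4)
  7: 1(w=3), 3(w=4), 4(w=4), 5(w=5), 6(w=4)

Step 2: Apply Dijkstra's algorithm from vertex 2:
  Visit vertex 2 (distance=0)
    Update dist[4] = 2
    Update dist[5] = 1
    Update dist[6] = 2
  Visit vertex 5 (distance=1)
    Update dist[3] = 4
    Update dist[7] = 6
  Visit vertex 4 (distance=2)
    Update dist[1] = 8
  Visit vertex 6 (distance=2)
    Update dist[1] = 7

Step 3: Shortest path: 2 -> 6
Total weight: 2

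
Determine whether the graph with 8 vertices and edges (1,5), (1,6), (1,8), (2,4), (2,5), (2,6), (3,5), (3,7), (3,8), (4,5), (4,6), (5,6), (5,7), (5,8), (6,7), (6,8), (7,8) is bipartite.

Step 1: Attempt 2-coloring using BFS:
  Start at vertex 1, assign color 0
  Color vertex 5 with color 1 (neighbor of 1)
  Color vertex 6 with color 1 (neighbor of 1)
  Color vertex 8 with color 1 (neighbor of 1)
  Color vertex 2 with color 0 (neighbor of 5)
  Color vertex 3 with color 0 (neighbor of 5)
  Color vertex 4 with color 0 (neighbor of 5)

Step 2: Conflict found! Vertices 5 and 6 are adjacent but have the same color.
This means the graph contains an odd cycle.

The graph is NOT bipartite.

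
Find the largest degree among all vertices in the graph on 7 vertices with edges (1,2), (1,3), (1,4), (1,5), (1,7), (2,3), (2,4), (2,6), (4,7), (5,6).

Step 1: Count edges incident to each vertex:
  deg(1) = 5 (neighbors: 2, 3, 4, 5, 7)
  deg(2) = 4 (neighbors: 1, 3, 4, 6)
  deg(3) = 2 (neighbors: 1, 2)
  deg(4) = 3 (neighbors: 1, 2, 7)
  deg(5) = 2 (neighbors: 1, 6)
  deg(6) = 2 (neighbors: 2, 5)
  deg(7) = 2 (neighbors: 1, 4)

Step 2: Find maximum:
  max(5, 4, 2, 3, 2, 2, 2) = 5 (vertex 1)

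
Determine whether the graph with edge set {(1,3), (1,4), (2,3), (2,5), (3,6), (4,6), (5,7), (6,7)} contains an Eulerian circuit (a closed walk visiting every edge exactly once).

Step 1: Find the degree of each vertex:
  deg(1) = 2
  deg(2) = 2
  deg(3) = 3
  deg(4) = 2
  deg(5) = 2
  deg(6) = 3
  deg(7) = 2

Step 2: Count vertices with odd degree:
  Odd-degree vertices: 3, 6 (2 total)

Step 3: Apply Euler's theorem:
  - Eulerian circuit exists iff graph is connected and all vertices have even degree
  - Eulerian path exists iff graph is connected and has 0 or 2 odd-degree vertices

Graph is connected with exactly 2 odd-degree vertices (3, 6).
Eulerian path exists (starting and ending at the odd-degree vertices), but no Eulerian circuit.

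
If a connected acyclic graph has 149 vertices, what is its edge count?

A tree on n vertices always has exactly n - 1 edges.
For n = 149: edges = 149 - 1 = 148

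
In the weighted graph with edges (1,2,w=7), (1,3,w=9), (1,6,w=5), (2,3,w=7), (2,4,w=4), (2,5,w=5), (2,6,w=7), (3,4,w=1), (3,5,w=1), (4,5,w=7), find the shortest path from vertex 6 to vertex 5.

Step 1: Build adjacency list with weights:
  1: 2(w=7), 3(w=9), 6(w=5)
  2: 1(w=7), 3(w=7), 4(w=4), 5(w=5), 6(w=7)
  3: 1(w=9), 2(w=7), 4(w=1), 5(w=1)
  4: 2(w=4), 3(w=1), 5(w=7)
  5: 2(w=5), 3(w=1), 4(w=7)
  6: 1(w=5), 2(w=7)

Step 2: Apply Dijkstra's algorithm from vertex 6:
  Visit vertex 6 (distance=0)
    Update dist[1] = 5
    Update dist[2] = 7
  Visit vertex 1 (distance=5)
    Update dist[3] = 14
  Visit vertex 2 (distance=7)
    Update dist[4] = 11
    Update dist[5] = 12
  Visit vertex 4 (distance=11)
    Update dist[3] = 12
  Visit vertex 3 (distance=12)
  Visit vertex 5 (distance=12)

Step 3: Shortest path: 6 -> 2 -> 5
Total weight: 7 + 5 = 12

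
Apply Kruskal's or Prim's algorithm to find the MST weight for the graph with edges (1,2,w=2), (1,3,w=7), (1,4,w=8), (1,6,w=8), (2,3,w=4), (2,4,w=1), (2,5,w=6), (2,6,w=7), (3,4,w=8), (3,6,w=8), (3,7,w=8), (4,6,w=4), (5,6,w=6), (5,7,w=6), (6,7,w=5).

Apply Kruskal's algorithm (sort edges by weight, add if no cycle):

Sorted edges by weight:
  (2,4) w=1
  (1,2) w=2
  (2,3) w=4
  (4,6) w=4
  (6,7) w=5
  (2,5) w=6
  (5,7) w=6
  (5,6) w=6
  (1,3) w=7
  (2,6) w=7
  (1,6) w=8
  (1,4) w=8
  (3,7) w=8
  (3,4) w=8
  (3,6) w=8

Add edge (2,4) w=1 -- no cycle. Running total: 1
Add edge (1,2) w=2 -- no cycle. Running total: 3
Add edge (2,3) w=4 -- no cycle. Running total: 7
Add edge (4,6) w=4 -- no cycle. Running total: 11
Add edge (6,7) w=5 -- no cycle. Running total: 16
Add edge (2,5) w=6 -- no cycle. Running total: 22

MST edges: (2,4,w=1), (1,2,w=2), (2,3,w=4), (4,6,w=4), (6,7,w=5), (2,5,w=6)
Total MST weight: 1 + 2 + 4 + 4 + 5 + 6 = 22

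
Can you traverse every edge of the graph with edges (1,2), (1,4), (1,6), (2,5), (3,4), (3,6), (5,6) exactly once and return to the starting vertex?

Step 1: Find the degree of each vertex:
  deg(1) = 3
  deg(2) = 2
  deg(3) = 2
  deg(4) = 2
  deg(5) = 2
  deg(6) = 3

Step 2: Count vertices with odd degree:
  Odd-degree vertices: 1, 6 (2 total)

Step 3: Apply Euler's theorem:
  - Eulerian circuit exists iff graph is connected and all vertices have even degree
  - Eulerian path exists iff graph is connected and has 0 or 2 odd-degree vertices

Graph is connected with exactly 2 odd-degree vertices (1, 6).
Eulerian path exists (starting and ending at the odd-degree vertices), but no Eulerian circuit.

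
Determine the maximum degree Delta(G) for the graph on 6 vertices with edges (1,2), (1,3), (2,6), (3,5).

Step 1: Count edges incident to each vertex:
  deg(1) = 2 (neighbors: 2, 3)
  deg(2) = 2 (neighbors: 1, 6)
  deg(3) = 2 (neighbors: 1, 5)
  deg(4) = 0 (neighbors: none)
  deg(5) = 1 (neighbors: 3)
  deg(6) = 1 (neighbors: 2)

Step 2: Find maximum:
  max(2, 2, 2, 0, 1, 1) = 2 (vertex 1)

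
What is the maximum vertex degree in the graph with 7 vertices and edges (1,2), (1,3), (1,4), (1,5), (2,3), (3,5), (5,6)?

Step 1: Count edges incident to each vertex:
  deg(1) = 4 (neighbors: 2, 3, 4, 5)
  deg(2) = 2 (neighbors: 1, 3)
  deg(3) = 3 (neighbors: 1, 2, 5)
  deg(4) = 1 (neighbors: 1)
  deg(5) = 3 (neighbors: 1, 3, 6)
  deg(6) = 1 (neighbors: 5)
  deg(7) = 0 (neighbors: none)

Step 2: Find maximum:
  max(4, 2, 3, 1, 3, 1, 0) = 4 (vertex 1)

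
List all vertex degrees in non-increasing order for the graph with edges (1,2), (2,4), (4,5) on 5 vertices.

Step 1: Count edges incident to each vertex:
  deg(1) = 1 (neighbors: 2)
  deg(2) = 2 (neighbors: 1, 4)
  deg(3) = 0 (neighbors: none)
  deg(4) = 2 (neighbors: 2, 5)
  deg(5) = 1 (neighbors: 4)

Step 2: Sort degrees in non-increasing order:
  Degrees: [1, 2, 0, 2, 1] -> sorted: [2, 2, 1, 1, 0]

Degree sequence: [2, 2, 1, 1, 0]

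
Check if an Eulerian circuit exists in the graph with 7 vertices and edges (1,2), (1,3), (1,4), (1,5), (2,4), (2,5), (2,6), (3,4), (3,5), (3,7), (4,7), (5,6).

Step 1: Find the degree of each vertex:
  deg(1) = 4
  deg(2) = 4
  deg(3) = 4
  deg(4) = 4
  deg(5) = 4
  deg(6) = 2
  deg(7) = 2

Step 2: Count vertices with odd degree:
  All vertices have even degree (0 odd-degree vertices)

Step 3: Apply Euler's theorem:
  - Eulerian circuit exists iff graph is connected and all vertices have even degree
  - Eulerian path exists iff graph is connected and has 0 or 2 odd-degree vertices

Graph is connected with 0 odd-degree vertices.
Both Eulerian circuit and Eulerian path exist.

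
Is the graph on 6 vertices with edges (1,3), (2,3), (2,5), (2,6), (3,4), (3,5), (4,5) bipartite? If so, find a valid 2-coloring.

Step 1: Attempt 2-coloring using BFS:
  Start at vertex 1, assign color 0
  Color vertex 3 with color 1 (neighbor of 1)
  Color vertex 2 with color 0 (neighbor of 3)
  Color vertex 4 with color 0 (neighbor of 3)
  Color vertex 5 with color 0 (neighbor of 3)

Step 2: Conflict found! Vertices 2 and 5 are adjacent but have the same color.
This means the graph contains an odd cycle.

The graph is NOT bipartite.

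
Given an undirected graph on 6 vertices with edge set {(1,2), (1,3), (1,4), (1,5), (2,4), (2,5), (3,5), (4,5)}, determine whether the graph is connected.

Step 1: Build adjacency list from edges:
  1: 2, 3, 4, 5
  2: 1, 4, 5
  3: 1, 5
  4: 1, 2, 5
  5: 1, 2, 3, 4
  6: (none)

Step 2: Run BFS/DFS from vertex 1:
  Visited: {1, 2, 3, 4, 5}
  Reached 5 of 6 vertices

Step 3: Only 5 of 6 vertices reached. Graph is disconnected.
Connected components: {1, 2, 3, 4, 5}, {6}
Answer: No, the graph is not connected (2 components).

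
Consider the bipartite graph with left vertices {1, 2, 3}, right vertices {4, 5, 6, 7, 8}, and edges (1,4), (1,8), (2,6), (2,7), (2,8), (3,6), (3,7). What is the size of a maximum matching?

Step 1: List the neighbors of each left vertex:
  1: 4, 8
  2: 6, 7, 8
  3: 6, 7

Step 2: Greedily match left vertices, then look for augmenting paths:
  Match 1 -- 4
  Match 2 -- 6
  Match 3 -- 7
  No augmenting path remains.

Step 3: Verify this is maximum:
  Matching size 3 = min(|L|, |R|) = min(3, 5), which is an upper bound, so this matching is maximum.

Maximum matching: {(1,4), (2,6), (3,7)}
Size: 3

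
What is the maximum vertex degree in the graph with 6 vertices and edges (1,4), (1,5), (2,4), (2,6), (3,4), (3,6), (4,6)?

Step 1: Count edges incident to each vertex:
  deg(1) = 2 (neighbors: 4, 5)
  deg(2) = 2 (neighbors: 4, 6)
  deg(3) = 2 (neighbors: 4, 6)
  deg(4) = 4 (neighbors: 1, 2, 3, 6)
  deg(5) = 1 (neighbors: 1)
  deg(6) = 3 (neighbors: 2, 3, 4)

Step 2: Find maximum:
  max(2, 2, 2, 4, 1, 3) = 4 (vertex 4)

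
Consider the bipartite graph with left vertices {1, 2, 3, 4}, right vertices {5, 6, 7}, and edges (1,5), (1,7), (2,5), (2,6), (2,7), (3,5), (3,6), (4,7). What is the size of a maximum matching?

Step 1: List the neighbors of each left vertex:
  1: 5, 7
  2: 5, 6, 7
  3: 5, 6
  4: 7

Step 2: Greedily match left vertices, then look for augmenting paths:
  Match 1 -- 5
  Match 2 -- 6
  Match 4 -- 7
  No augmenting path remains.

Step 3: Verify this is maximum:
  Matching size 3 = min(|L|, |R|) = min(4, 3), which is an upper bound, so this matching is maximum.

Maximum matching: {(1,5), (2,6), (4,7)}
Size: 3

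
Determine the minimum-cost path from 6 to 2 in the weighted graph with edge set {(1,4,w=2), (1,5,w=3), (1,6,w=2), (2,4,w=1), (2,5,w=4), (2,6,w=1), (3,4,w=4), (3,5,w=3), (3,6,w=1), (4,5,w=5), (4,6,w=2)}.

Step 1: Build adjacency list with weights:
  1: 4(w=2), 5(w=3), 6(w=2)
  2: 4(w=1), 5(w=4), 6(w=1)
  3: 4(w=4), 5(w=3), 6(w=1)
  4: 1(w=2), 2(w=1), 3(w=4), 5(w=5), 6(w=2)
  5: 1(w=3), 2(w=4), 3(w=3), 4(w=5)
  6: 1(w=2), 2(w=1), 3(w=1), 4(w=2)

Step 2: Apply Dijkstra's algorithm from vertex 6:
  Visit vertex 6 (distance=0)
    Update dist[1] = 2
    Update dist[2] = 1
    Update dist[3] = 1
    Update dist[4] = 2
  Visit vertex 2 (distance=1)
    Update dist[5] = 5

Step 3: Shortest path: 6 -> 2
Total weight: 1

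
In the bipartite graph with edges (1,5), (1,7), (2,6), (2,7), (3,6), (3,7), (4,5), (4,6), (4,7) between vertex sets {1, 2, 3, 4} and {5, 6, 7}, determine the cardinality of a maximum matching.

Step 1: List the neighbors of each left vertex:
  1: 5, 7
  2: 6, 7
  3: 6, 7
  4: 5, 6, 7

Step 2: Greedily match left vertices, then look for augmenting paths:
  Match 1 -- 5
  Match 2 -- 6
  Match 3 -- 7
  No augmenting path remains.

Step 3: Verify this is maximum:
  Matching size 3 = min(|L|, |R|) = min(4, 3), which is an upper bound, so this matching is maximum.

Maximum matching: {(1,5), (2,6), (3,7)}
Size: 3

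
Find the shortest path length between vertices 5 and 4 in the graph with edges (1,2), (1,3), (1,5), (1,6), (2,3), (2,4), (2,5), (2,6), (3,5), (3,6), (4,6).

Step 1: Build adjacency list:
  1: 2, 3, 5, 6
  2: 1, 3, 4, 5, 6
  3: 1, 2, 5, 6
  4: 2, 6
  5: 1, 2, 3
  6: 1, 2, 3, 4

Step 2: BFS from vertex 5 to find shortest path to 4:
  vertex 1 reached at distance 1
  vertex 2 reached at distance 1
  vertex 3 reached at distance 1
  vertex 6 reached at distance 2
  vertex 4 reached at distance 2

Step 3: Shortest path: 5 -> 2 -> 4
Path length: 2 edges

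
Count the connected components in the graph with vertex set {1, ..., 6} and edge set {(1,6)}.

Step 1: Build adjacency list from edges:
  1: 6
  2: (none)
  3: (none)
  4: (none)
  5: (none)
  6: 1

Step 2: Run BFS/DFS from vertex 1:
  Visited: {1, 6}
  Reached 2 of 6 vertices

Step 3: Only 2 of 6 vertices reached. Graph is disconnected.
Connected components: {1, 6}, {2}, {3}, {4}, {5}
Number of connected components: 5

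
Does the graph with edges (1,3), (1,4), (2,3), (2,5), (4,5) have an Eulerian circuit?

Step 1: Find the degree of each vertex:
  deg(1) = 2
  deg(2) = 2
  deg(3) = 2
  deg(4) = 2
  deg(5) = 2

Step 2: Count vertices with odd degree:
  All vertices have even degree (0 odd-degree vertices)

Step 3: Apply Euler's theorem:
  - Eulerian circuit exists iff graph is connected and all vertices have even degree
  - Eulerian path exists iff graph is connected and has 0 or 2 odd-degree vertices

Graph is connected with 0 odd-degree vertices.
Both Eulerian circuit and Eulerian path exist.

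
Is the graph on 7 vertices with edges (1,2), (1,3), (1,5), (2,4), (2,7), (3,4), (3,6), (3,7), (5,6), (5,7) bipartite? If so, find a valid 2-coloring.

Step 1: Attempt 2-coloring using BFS:
  Start at vertex 1, assign color 0
  Color vertex 2 with color 1 (neighbor of 1)
  Color vertex 3 with color 1 (neighbor of 1)
  Color vertex 5 with color 1 (neighbor of 1)
  Color vertex 4 with color 0 (neighbor of 2)
  Color vertex 7 with color 0 (neighbor of 2)
  Color vertex 6 with color 0 (neighbor of 3)

Step 2: 2-coloring succeeded. No conflicts found.
  Set A (color 0): {1, 4, 6, 7}
  Set B (color 1): {2, 3, 5}

The graph is bipartite with partition {1, 4, 6, 7}, {2, 3, 5}.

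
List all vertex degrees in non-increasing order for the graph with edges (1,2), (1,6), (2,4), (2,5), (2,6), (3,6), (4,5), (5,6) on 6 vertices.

Step 1: Count edges incident to each vertex:
  deg(1) = 2 (neighbors: 2, 6)
  deg(2) = 4 (neighbors: 1, 4, 5, 6)
  deg(3) = 1 (neighbors: 6)
  deg(4) = 2 (neighbors: 2, 5)
  deg(5) = 3 (neighbors: 2, 4, 6)
  deg(6) = 4 (neighbors: 1, 2, 3, 5)

Step 2: Sort degrees in non-increasing order:
  Degrees: [2, 4, 1, 2, 3, 4] -> sorted: [4, 4, 3, 2, 2, 1]

Degree sequence: [4, 4, 3, 2, 2, 1]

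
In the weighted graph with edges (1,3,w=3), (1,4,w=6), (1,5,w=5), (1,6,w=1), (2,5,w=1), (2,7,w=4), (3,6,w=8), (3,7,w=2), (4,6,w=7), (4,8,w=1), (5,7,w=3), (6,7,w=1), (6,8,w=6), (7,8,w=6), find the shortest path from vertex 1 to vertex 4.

Step 1: Build adjacency list with weights:
  1: 3(w=3), 4(w=6), 5(w=5), 6(w=1)
  2: 5(w=1), 7(w=4)
  3: 1(w=3), 6(w=8), 7(w=2)
  4: 1(w=6), 6(w=7), 8(w=1)
  5: 1(w=5), 2(w=1), 7(w=3)
  6: 1(w=1), 3(w=8), 4(w=7), 7(w=1), 8(w=6)
  7: 2(w=4), 3(w=2), 5(w=3), 6(w=1), 8(w=6)
  8: 4(w=1), 6(w=6), 7(w=6)

Step 2: Apply Dijkstra's algorithm from vertex 1:
  Visit vertex 1 (distance=0)
    Update dist[3] = 3
    Update dist[4] = 6
    Update dist[5] = 5
    Update dist[6] = 1
  Visit vertex 6 (distance=1)
    Update dist[7] = 2
    Update dist[8] = 7
  Visit vertex 7 (distance=2)
    Update dist[2] = 6
  Visit vertex 3 (distance=3)
  Visit vertex 5 (distance=5)
  Visit vertex 2 (distance=6)
  Visit vertex 4 (distance=6)

Step 3: Shortest path: 1 -> 4
Total weight: 6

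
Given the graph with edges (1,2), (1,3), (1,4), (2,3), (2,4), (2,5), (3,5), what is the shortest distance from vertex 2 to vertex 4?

Step 1: Build adjacency list:
  1: 2, 3, 4
  2: 1, 3, 4, 5
  3: 1, 2, 5
  4: 1, 2
  5: 2, 3

Step 2: BFS from vertex 2 to find shortest path to 4:
  vertex 1 reached at distance 1
  vertex 3 reached at distance 1
  vertex 4 reached at distance 1

Step 3: Shortest path: 2 -> 4
Path length: 1 edge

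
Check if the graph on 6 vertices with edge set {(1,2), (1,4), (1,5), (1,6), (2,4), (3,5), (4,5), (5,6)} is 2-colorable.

Step 1: Attempt 2-coloring using BFS:
  Start at vertex 1, assign color 0
  Color vertex 2 with color 1 (neighbor of 1)
  Color vertex 4 with color 1 (neighbor of 1)
  Color vertex 5 with color 1 (neighbor of 1)
  Color vertex 6 with color 1 (neighbor of 1)

Step 2: Conflict found! Vertices 2 and 4 are adjacent but have the same color.
This means the graph contains an odd cycle.

The graph is NOT bipartite.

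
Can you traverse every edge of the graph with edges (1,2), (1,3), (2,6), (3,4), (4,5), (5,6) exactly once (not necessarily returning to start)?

Step 1: Find the degree of each vertex:
  deg(1) = 2
  deg(2) = 2
  deg(3) = 2
  deg(4) = 2
  deg(5) = 2
  deg(6) = 2

Step 2: Count vertices with odd degree:
  All vertices have even degree (0 odd-degree vertices)

Step 3: Apply Euler's theorem:
  - Eulerian circuit exists iff graph is connected and all vertices have even degree
  - Eulerian path exists iff graph is connected and has 0 or 2 odd-degree vertices

Graph is connected with 0 odd-degree vertices.
Both Eulerian circuit and Eulerian path exist.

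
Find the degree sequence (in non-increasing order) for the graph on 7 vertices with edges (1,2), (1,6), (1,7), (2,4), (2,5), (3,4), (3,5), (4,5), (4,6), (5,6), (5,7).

Step 1: Count edges incident to each vertex:
  deg(1) = 3 (neighbors: 2, 6, 7)
  deg(2) = 3 (neighbors: 1, 4, 5)
  deg(3) = 2 (neighbors: 4, 5)
  deg(4) = 4 (neighbors: 2, 3, 5, 6)
  deg(5) = 5 (neighbors: 2, 3, 4, 6, 7)
  deg(6) = 3 (neighbors: 1, 4, 5)
  deg(7) = 2 (neighbors: 1, 5)

Step 2: Sort degrees in non-increasing order:
  Degrees: [3, 3, 2, 4, 5, 3, 2] -> sorted: [5, 4, 3, 3, 3, 2, 2]

Degree sequence: [5, 4, 3, 3, 3, 2, 2]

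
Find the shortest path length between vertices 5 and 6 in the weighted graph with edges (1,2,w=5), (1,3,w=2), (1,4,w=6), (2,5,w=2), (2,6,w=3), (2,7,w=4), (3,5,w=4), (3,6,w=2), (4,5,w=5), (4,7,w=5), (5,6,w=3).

Step 1: Build adjacency list with weights:
  1: 2(w=5), 3(w=2), 4(w=6)
  2: 1(w=5), 5(w=2), 6(w=3), 7(w=4)
  3: 1(w=2), 5(w=4), 6(w=2)
  4: 1(w=6), 5(w=5), 7(w=5)
  5: 2(w=2), 3(w=4), 4(w=5), 6(w=3)
  6: 2(w=3), 3(w=2), 5(w=3)
  7: 2(w=4), 4(w=5)

Step 2: Apply Dijkstra's algorithm from vertex 5:
  Visit vertex 5 (distance=0)
    Update dist[2] = 2
    Update dist[3] = 4
    Update dist[4] = 5
    Update dist[6] = 3
  Visit vertex 2 (distance=2)
    Update dist[1] = 7
    Update dist[7] = 6
  Visit vertex 6 (distance=3)

Step 3: Shortest path: 5 -> 6
Total weight: 3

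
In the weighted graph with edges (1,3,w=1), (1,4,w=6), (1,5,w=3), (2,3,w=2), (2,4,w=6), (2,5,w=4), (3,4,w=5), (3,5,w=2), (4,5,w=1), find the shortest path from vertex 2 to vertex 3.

Step 1: Build adjacency list with weights:
  1: 3(w=1), 4(w=6), 5(w=3)
  2: 3(w=2), 4(w=6), 5(w=4)
  3: 1(w=1), 2(w=2), 4(w=5), 5(w=2)
  4: 1(w=6), 2(w=6), 3(w=5), 5(w=1)
  5: 1(w=3), 2(w=4), 3(w=2), 4(w=1)

Step 2: Apply Dijkstra's algorithm from vertex 2:
  Visit vertex 2 (distance=0)
    Update dist[3] = 2
    Update dist[4] = 6
    Update dist[5] = 4
  Visit vertex 3 (distance=2)
    Update dist[1] = 3

Step 3: Shortest path: 2 -> 3
Total weight: 2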